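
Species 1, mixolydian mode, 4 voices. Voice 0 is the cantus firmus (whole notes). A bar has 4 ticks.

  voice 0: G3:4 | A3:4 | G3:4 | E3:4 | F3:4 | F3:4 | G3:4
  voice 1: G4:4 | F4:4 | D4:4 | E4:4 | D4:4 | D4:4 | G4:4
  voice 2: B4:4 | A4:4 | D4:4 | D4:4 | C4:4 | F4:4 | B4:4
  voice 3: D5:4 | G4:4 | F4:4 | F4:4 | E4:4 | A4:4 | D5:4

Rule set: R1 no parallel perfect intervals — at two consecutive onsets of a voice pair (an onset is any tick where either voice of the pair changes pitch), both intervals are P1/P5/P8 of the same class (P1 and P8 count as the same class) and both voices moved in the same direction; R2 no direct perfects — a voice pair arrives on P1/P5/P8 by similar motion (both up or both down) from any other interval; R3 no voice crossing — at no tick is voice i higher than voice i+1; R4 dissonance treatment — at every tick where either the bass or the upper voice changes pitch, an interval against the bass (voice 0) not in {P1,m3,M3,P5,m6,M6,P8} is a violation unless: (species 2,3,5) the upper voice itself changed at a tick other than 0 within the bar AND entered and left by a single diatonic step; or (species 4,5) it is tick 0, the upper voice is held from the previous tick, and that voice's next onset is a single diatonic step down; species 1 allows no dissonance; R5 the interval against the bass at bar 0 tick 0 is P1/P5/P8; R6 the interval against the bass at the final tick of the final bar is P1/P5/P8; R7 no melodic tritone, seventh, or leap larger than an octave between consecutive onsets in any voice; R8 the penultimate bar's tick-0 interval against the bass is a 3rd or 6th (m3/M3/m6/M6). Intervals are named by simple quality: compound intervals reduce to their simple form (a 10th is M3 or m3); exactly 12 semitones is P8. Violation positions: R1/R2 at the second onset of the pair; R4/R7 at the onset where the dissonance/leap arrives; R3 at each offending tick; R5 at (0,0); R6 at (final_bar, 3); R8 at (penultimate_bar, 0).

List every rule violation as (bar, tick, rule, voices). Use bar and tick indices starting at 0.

bar 0: v0=G3 v1=G4 v2=B4 v3=D5 downbeat P5
bar 1: v0=A3 v1=F4 v2=A4 v3=G4 downbeat m7
bar 2: v0=G3 v1=D4 v2=D4 v3=F4 downbeat m7
bar 3: v0=E3 v1=E4 v2=D4 v3=F4 downbeat m2
bar 4: v0=F3 v1=D4 v2=C4 v3=E4 downbeat M7
bar 5: v0=F3 v1=D4 v2=F4 v3=A4 downbeat M3
bar 6: v0=G3 v1=G4 v2=B4 v3=D5 downbeat P5
  -> R5 @ bar 0 tick 0 v(0, 2): opens on M3
  -> R3 @ bar 1 tick 0 v(2, 3): A4 above G4
  -> R4 @ bar 1 tick 0 v(0, 3): A3/G4 m7 untreated
  -> R3 @ bar 1 tick 1 v(2, 3): A4 above G4
  -> R3 @ bar 1 tick 2 v(2, 3): A4 above G4
  -> R3 @ bar 1 tick 3 v(2, 3): A4 above G4
  -> R2 @ bar 2 tick 0 v(0, 1): A3/F4 m6 -> G3/D4 P5 similar
  -> R2 @ bar 2 tick 0 v(0, 2): A3/A4 P8 -> G3/D4 P5 similar
  -> R2 @ bar 2 tick 0 v(1, 2): F4/A4 M3 -> D4/D4 P1 similar
  -> R4 @ bar 2 tick 0 v(0, 3): G3/F4 m7 untreated
  -> R3 @ bar 3 tick 0 v(1, 2): E4 above D4
  -> R4 @ bar 3 tick 0 v(0, 2): E3/D4 m7 untreated
  -> R4 @ bar 3 tick 0 v(0, 3): E3/F4 m2 untreated
  -> R3 @ bar 3 tick 1 v(1, 2): E4 above D4
  -> R3 @ bar 3 tick 2 v(1, 2): E4 above D4
  -> R3 @ bar 3 tick 3 v(1, 2): E4 above D4
  -> R3 @ bar 4 tick 0 v(1, 2): D4 above C4
  -> R4 @ bar 4 tick 0 v(0, 3): F3/E4 M7 untreated
  -> R3 @ bar 4 tick 1 v(1, 2): D4 above C4
  -> R3 @ bar 4 tick 2 v(1, 2): D4 above C4
  -> R3 @ bar 4 tick 3 v(1, 2): D4 above C4
  -> R8 @ bar 5 tick 0 v(0, 2): penult P8 not 3rd/6th
  -> R1 @ bar 6 tick 0 v(1, 3): D4/A4 P5 -> G4/D5 P5 similar
  -> R2 @ bar 6 tick 0 v(0, 1): F3/D4 M6 -> G3/G4 P8 similar
  -> R2 @ bar 6 tick 0 v(0, 3): F3/A4 M3 -> G3/D5 P5 similar
  -> R7 @ bar 6 tick 0 v(2,): F4->B4 leap 6st
  -> R6 @ bar 6 tick 3 v(0, 2): closes on M3

(0, 0, R5, (0, 2))
(1, 0, R3, (2, 3))
(1, 0, R4, (0, 3))
(1, 1, R3, (2, 3))
(1, 2, R3, (2, 3))
(1, 3, R3, (2, 3))
(2, 0, R2, (0, 1))
(2, 0, R2, (0, 2))
(2, 0, R2, (1, 2))
(2, 0, R4, (0, 3))
(3, 0, R3, (1, 2))
(3, 0, R4, (0, 2))
(3, 0, R4, (0, 3))
(3, 1, R3, (1, 2))
(3, 2, R3, (1, 2))
(3, 3, R3, (1, 2))
(4, 0, R3, (1, 2))
(4, 0, R4, (0, 3))
(4, 1, R3, (1, 2))
(4, 2, R3, (1, 2))
(4, 3, R3, (1, 2))
(5, 0, R8, (0, 2))
(6, 0, R1, (1, 3))
(6, 0, R2, (0, 1))
(6, 0, R2, (0, 3))
(6, 0, R7, (2,))
(6, 3, R6, (0, 2))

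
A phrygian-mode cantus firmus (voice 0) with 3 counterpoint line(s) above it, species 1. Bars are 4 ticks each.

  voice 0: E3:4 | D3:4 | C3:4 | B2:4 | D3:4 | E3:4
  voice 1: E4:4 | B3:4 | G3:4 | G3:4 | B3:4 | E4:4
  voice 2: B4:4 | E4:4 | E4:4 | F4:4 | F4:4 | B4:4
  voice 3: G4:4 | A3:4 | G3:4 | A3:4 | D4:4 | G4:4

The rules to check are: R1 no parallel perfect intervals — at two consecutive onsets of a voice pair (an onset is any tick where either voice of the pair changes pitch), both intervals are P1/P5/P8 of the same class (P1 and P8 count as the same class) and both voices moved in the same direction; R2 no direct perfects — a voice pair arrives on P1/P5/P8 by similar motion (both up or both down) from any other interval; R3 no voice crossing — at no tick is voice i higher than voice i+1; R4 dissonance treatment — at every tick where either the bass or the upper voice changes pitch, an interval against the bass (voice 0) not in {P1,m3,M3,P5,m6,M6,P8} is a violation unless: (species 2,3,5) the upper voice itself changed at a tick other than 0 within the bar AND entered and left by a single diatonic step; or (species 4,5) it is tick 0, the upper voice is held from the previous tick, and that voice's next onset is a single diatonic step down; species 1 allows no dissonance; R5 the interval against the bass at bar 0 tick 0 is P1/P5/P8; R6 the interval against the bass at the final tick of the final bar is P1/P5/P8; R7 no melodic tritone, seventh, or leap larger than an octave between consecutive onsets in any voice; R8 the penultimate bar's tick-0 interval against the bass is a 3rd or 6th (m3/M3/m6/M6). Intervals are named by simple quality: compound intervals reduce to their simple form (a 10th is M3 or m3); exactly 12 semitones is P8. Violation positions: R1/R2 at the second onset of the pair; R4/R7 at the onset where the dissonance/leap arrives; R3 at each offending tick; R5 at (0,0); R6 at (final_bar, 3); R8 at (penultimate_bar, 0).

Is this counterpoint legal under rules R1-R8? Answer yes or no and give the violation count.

No (41 violations)

bar 0: v0=E3 v1=E4 v2=B4 v3=G4 (m3)
bar 1: v0=D3 v1=B3 v2=E4 v3=A3 (P5)
bar 2: v0=C3 v1=G3 v2=E4 v3=G3 (P5)
bar 3: v0=B2 v1=G3 v2=F4 v3=A3 (m7)
bar 4: v0=D3 v1=B3 v2=F4 v3=D4 (P8)
bar 5: v0=E3 v1=E4 v2=B4 v3=G4 (m3)
  R3 @ bar0.0: B4 above G4
  R5 @ bar0.0: opens on m3
  R3 @ bar0.1: B4 above G4
  R3 @ bar0.2: B4 above G4
  R3 @ bar0.3: B4 above G4
  R2 @ bar1.0: E3/G4 m3 -> D3/A3 P5 similar
  R2 @ bar1.0: B4/G4 M3 -> E4/A3 P5 similar
  R3 @ bar1.0: E4 above A3
  R4 @ bar1.0: D3/E4 M2 untreated
  R7 @ bar1.0: G4->A3 leap 10st
  R3 @ bar1.1: E4 above A3
  R3 @ bar1.2: E4 above A3
  R3 @ bar1.3: E4 above A3
  R1 @ bar2.0: D3/A3 P5 -> C3/G3 P5 similar
  R2 @ bar2.0: D3/B3 M6 -> C3/G3 P5 similar
  R2 @ bar2.0: B3/A3 M2 -> G3/G3 P1 similar
  R3 @ bar2.0: E4 above G3
  R3 @ bar2.1: E4 above G3
  R3 @ bar2.2: E4 above G3
  R3 @ bar2.3: E4 above G3
  R3 @ bar3.0: F4 above A3
  R4 @ bar3.0: B2/F4 TT untreated
  R4 @ bar3.0: B2/A3 m7 untreated
  R3 @ bar3.1: F4 above A3
  R3 @ bar3.2: F4 above A3
  R3 @ bar3.3: F4 above A3
  R2 @ bar4.0: B2/A3 m7 -> D3/D4 P8 similar
  R3 @ bar4.0: F4 above D4
  R8 @ bar4.0: penult P8 not 3rd/6th
  R3 @ bar4.1: F4 above D4
  R3 @ bar4.2: F4 above D4
  R3 @ bar4.3: F4 above D4
  R2 @ bar5.0: D3/B3 M6 -> E3/E4 P8 similar
  R2 @ bar5.0: D3/F4 m3 -> E3/B4 P5 similar
  R2 @ bar5.0: B3/F4 TT -> E4/B4 P5 similar
  R3 @ bar5.0: B4 above G4
  R7 @ bar5.0: F4->B4 leap 6st
  R3 @ bar5.1: B4 above G4
  R3 @ bar5.2: B4 above G4
  R3 @ bar5.3: B4 above G4
  R6 @ bar5.3: closes on m3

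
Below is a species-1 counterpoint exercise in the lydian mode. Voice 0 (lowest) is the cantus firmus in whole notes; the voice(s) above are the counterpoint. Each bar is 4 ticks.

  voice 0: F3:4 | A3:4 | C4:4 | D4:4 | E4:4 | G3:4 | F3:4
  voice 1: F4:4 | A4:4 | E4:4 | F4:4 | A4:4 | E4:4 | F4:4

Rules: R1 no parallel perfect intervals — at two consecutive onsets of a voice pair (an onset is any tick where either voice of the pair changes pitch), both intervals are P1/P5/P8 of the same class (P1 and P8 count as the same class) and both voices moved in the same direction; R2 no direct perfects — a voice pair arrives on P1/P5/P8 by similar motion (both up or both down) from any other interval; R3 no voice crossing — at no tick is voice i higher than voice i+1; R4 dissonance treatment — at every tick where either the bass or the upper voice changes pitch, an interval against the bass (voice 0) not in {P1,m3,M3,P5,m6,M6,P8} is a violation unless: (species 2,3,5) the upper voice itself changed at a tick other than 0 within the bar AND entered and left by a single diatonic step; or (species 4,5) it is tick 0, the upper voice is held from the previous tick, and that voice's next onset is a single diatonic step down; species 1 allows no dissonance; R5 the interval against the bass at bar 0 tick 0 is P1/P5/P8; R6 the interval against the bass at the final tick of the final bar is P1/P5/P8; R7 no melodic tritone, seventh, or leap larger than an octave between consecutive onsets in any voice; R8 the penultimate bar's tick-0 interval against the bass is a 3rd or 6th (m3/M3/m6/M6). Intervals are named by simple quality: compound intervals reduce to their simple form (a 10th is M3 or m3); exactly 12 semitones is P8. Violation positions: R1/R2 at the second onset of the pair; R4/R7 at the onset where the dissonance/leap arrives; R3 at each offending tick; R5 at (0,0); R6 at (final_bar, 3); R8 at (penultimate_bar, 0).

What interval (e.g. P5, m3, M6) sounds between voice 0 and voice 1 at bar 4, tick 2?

P4

voice 0=E4 voice 1=A4 -> P4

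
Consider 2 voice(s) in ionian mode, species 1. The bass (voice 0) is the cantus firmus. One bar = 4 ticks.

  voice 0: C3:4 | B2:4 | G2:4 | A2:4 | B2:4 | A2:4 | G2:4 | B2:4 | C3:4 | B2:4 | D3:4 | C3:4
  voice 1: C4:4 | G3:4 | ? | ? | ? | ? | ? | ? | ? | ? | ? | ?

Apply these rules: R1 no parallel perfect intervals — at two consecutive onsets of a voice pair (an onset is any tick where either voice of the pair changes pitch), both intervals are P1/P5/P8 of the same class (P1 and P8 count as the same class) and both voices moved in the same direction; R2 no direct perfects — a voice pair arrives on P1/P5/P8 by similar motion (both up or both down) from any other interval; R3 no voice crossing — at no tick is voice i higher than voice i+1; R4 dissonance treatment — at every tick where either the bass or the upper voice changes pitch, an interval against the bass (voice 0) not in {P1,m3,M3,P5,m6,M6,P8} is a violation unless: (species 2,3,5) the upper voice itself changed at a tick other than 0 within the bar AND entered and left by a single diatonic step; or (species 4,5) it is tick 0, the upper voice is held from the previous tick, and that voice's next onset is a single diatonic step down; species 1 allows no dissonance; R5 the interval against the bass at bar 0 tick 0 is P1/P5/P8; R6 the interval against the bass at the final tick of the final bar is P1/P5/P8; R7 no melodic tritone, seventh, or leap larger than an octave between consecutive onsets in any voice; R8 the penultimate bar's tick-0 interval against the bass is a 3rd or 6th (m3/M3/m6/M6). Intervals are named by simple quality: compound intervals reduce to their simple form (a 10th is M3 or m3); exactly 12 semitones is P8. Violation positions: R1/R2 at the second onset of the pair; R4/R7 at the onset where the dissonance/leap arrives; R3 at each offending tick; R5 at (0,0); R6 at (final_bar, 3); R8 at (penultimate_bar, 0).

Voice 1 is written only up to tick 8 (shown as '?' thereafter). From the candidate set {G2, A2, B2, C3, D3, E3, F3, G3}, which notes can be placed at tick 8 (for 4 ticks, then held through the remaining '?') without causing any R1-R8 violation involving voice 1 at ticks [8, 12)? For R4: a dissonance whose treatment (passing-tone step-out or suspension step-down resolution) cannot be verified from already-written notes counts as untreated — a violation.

G2: violates R2
A2: violates R4,R7
B2: legal
C3: violates R4
D3: violates R2
E3: legal
F3: violates R4
G3: legal

{B2, E3, G3}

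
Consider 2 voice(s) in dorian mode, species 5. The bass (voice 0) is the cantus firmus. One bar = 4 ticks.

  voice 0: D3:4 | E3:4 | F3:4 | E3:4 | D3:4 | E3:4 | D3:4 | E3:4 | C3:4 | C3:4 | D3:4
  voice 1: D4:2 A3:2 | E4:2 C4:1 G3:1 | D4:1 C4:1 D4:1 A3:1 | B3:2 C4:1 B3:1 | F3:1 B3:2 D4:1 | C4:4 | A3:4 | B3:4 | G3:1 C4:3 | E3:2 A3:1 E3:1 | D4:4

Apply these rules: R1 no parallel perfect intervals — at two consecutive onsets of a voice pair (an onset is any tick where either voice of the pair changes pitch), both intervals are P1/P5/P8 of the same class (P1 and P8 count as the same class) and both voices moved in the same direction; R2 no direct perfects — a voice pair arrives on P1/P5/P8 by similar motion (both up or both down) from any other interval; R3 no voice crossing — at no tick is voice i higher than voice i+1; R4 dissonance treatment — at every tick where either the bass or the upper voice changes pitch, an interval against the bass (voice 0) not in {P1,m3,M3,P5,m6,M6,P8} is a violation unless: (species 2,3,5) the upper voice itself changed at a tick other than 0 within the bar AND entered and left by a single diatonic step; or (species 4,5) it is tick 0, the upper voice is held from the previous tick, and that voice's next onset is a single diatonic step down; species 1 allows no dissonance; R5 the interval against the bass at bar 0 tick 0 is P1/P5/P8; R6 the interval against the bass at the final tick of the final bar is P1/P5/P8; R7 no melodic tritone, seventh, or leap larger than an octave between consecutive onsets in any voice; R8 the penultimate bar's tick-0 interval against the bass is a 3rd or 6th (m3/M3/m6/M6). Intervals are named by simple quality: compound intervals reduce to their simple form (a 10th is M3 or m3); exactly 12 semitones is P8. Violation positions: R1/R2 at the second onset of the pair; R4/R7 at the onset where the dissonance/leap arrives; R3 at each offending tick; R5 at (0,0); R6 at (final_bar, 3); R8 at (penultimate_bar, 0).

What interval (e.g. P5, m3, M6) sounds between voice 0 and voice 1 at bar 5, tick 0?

voice 0=E3 voice 1=C4 -> m6

m6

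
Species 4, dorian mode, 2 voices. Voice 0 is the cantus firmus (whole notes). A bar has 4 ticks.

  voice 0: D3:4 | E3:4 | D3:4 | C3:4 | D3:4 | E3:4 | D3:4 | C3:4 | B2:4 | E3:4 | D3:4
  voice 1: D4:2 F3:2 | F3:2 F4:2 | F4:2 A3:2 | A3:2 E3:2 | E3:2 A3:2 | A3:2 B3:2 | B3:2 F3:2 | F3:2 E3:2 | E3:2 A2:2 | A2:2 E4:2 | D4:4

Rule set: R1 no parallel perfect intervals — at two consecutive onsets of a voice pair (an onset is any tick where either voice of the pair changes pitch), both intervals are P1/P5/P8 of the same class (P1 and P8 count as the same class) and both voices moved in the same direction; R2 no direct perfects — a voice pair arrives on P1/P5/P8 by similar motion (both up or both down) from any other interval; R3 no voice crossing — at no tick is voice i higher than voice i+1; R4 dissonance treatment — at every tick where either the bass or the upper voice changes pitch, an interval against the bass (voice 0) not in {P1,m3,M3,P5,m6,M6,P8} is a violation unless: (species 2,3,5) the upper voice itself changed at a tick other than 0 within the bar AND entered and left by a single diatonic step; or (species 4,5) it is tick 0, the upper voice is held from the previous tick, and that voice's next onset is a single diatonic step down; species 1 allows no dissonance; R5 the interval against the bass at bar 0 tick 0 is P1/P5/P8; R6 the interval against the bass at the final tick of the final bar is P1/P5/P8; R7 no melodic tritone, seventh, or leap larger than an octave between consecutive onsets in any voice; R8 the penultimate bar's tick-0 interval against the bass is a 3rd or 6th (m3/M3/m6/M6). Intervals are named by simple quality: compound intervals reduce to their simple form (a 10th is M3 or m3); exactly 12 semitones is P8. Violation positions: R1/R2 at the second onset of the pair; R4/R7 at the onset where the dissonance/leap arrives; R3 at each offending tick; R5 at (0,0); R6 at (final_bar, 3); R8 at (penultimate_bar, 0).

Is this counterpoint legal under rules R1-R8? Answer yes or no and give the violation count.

bar 0: v0=D3 v1=D4 (P8)
bar 1: v0=E3 v1=F3 (m2)
bar 2: v0=D3 v1=F4 (m3)
bar 3: v0=C3 v1=A3 (M6)
bar 4: v0=D3 v1=E3 (M2)
bar 5: v0=E3 v1=A3 (P4)
bar 6: v0=D3 v1=B3 (M6)
bar 7: v0=C3 v1=F3 (P4)
bar 8: v0=B2 v1=E3 (P4)
bar 9: v0=E3 v1=A2 (P5)
bar 10: v0=D3 v1=D4 (P8)
  R4 @ bar1.0: E3/F3 m2 untreated
  R4 @ bar1.2: E3/F4 m2 untreated
  R4 @ bar4.0: D3/E3 M2 untreated
  R4 @ bar5.0: E3/A3 P4 untreated
  R7 @ bar6.2: B3->F3 leap 6st
  R4 @ bar8.0: B2/E3 P4 untreated
  R3 @ bar8.2: B2 above A2
  R4 @ bar8.2: B2/A2 M2 untreated
  R3 @ bar8.3: B2 above A2
  R3 @ bar9.0: E3 above A2
  R8 @ bar9.0: penult P5 not 3rd/6th
  R3 @ bar9.1: E3 above A2
  R7 @ bar9.2: A2->E4 leap 19st
  R1 @ bar10.0: E3/E4 P8 -> D3/D4 P8 similar

No (14 violations)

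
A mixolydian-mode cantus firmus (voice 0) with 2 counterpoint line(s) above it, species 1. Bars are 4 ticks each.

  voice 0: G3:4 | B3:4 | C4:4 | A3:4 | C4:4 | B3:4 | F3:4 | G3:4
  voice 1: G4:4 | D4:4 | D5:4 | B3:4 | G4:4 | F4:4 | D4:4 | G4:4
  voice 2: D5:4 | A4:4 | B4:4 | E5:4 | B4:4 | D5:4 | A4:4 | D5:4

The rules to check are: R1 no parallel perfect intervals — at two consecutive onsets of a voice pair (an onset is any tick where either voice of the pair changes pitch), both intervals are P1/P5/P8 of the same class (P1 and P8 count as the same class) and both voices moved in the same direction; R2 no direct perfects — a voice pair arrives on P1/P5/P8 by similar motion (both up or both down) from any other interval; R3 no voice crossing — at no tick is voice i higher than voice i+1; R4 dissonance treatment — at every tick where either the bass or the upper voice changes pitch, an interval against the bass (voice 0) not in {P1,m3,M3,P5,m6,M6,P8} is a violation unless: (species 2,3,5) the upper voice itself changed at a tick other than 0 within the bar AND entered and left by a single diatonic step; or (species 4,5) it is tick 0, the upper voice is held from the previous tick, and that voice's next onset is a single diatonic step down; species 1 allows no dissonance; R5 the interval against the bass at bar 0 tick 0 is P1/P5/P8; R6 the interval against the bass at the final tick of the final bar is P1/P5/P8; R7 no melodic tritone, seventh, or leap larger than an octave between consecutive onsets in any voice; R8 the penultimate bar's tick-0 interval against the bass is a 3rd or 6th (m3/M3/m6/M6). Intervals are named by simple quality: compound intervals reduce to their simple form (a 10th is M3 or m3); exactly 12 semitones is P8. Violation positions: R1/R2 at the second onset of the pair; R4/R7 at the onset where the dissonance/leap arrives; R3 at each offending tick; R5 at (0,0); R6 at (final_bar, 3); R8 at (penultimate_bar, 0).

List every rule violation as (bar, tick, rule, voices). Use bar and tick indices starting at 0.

(1, 0, R1, (1, 2))
(1, 0, R4, (0, 2))
(2, 0, R3, (1, 2))
(2, 0, R4, (0, 1))
(2, 0, R4, (0, 2))
(2, 1, R3, (1, 2))
(2, 2, R3, (1, 2))
(2, 3, R3, (1, 2))
(3, 0, R4, (0, 1))
(3, 0, R7, (1,))
(4, 0, R2, (0, 1))
(4, 0, R4, (0, 2))
(5, 0, R4, (0, 1))
(6, 0, R2, (1, 2))
(6, 0, R7, (0,))
(7, 0, R1, (1, 2))
(7, 0, R2, (0, 1))
(7, 0, R2, (0, 2))

bar 0: v0=G3 v1=G4 v2=D5 downbeat P5
bar 1: v0=B3 v1=D4 v2=A4 downbeat m7
bar 2: v0=C4 v1=D5 v2=B4 downbeat M7
bar 3: v0=A3 v1=B3 v2=E5 downbeat P5
bar 4: v0=C4 v1=G4 v2=B4 downbeat M7
bar 5: v0=B3 v1=F4 v2=D5 downbeat m3
bar 6: v0=F3 v1=D4 v2=A4 downbeat M3
bar 7: v0=G3 v1=G4 v2=D5 downbeat P5
  -> R1 @ bar 1 tick 0 v(1, 2): G4/D5 P5 -> D4/A4 P5 similar
  -> R4 @ bar 1 tick 0 v(0, 2): B3/A4 m7 untreated
  -> R3 @ bar 2 tick 0 v(1, 2): D5 above B4
  -> R4 @ bar 2 tick 0 v(0, 1): C4/D5 M2 untreated
  -> R4 @ bar 2 tick 0 v(0, 2): C4/B4 M7 untreated
  -> R3 @ bar 2 tick 1 v(1, 2): D5 above B4
  -> R3 @ bar 2 tick 2 v(1, 2): D5 above B4
  -> R3 @ bar 2 tick 3 v(1, 2): D5 above B4
  -> R4 @ bar 3 tick 0 v(0, 1): A3/B3 M2 untreated
  -> R7 @ bar 3 tick 0 v(1,): D5->B3 leap 15st
  -> R2 @ bar 4 tick 0 v(0, 1): A3/B3 M2 -> C4/G4 P5 similar
  -> R4 @ bar 4 tick 0 v(0, 2): C4/B4 M7 untreated
  -> R4 @ bar 5 tick 0 v(0, 1): B3/F4 TT untreated
  -> R2 @ bar 6 tick 0 v(1, 2): F4/D5 M6 -> D4/A4 P5 similar
  -> R7 @ bar 6 tick 0 v(0,): B3->F3 leap 6st
  -> R1 @ bar 7 tick 0 v(1, 2): D4/A4 P5 -> G4/D5 P5 similar
  -> R2 @ bar 7 tick 0 v(0, 1): F3/D4 M6 -> G3/G4 P8 similar
  -> R2 @ bar 7 tick 0 v(0, 2): F3/A4 M3 -> G3/D5 P5 similar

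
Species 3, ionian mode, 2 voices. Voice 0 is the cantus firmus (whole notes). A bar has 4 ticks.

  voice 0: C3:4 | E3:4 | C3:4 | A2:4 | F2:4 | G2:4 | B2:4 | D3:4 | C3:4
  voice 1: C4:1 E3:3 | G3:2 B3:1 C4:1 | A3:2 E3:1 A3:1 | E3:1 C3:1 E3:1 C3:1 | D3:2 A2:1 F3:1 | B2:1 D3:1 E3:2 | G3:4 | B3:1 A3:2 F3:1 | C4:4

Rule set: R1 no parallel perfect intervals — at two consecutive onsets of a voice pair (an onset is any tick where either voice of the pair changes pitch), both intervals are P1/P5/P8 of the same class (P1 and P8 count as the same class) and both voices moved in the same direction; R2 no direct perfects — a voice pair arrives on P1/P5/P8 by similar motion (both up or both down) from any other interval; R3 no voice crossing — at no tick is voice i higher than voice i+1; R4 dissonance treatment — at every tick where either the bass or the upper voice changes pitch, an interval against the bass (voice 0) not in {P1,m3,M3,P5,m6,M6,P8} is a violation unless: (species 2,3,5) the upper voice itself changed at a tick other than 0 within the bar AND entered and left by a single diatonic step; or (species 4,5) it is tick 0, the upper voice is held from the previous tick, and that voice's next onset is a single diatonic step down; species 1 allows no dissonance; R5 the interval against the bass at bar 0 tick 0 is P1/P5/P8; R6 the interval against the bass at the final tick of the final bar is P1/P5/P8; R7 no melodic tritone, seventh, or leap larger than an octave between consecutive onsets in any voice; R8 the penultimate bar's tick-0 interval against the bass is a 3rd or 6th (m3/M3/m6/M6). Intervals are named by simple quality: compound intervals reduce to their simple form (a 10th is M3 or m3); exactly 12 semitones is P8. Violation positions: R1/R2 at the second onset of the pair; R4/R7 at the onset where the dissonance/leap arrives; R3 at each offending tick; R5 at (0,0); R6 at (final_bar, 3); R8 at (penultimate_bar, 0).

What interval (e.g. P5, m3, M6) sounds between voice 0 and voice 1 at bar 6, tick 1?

voice 0=B2 voice 1=G3 -> m6

m6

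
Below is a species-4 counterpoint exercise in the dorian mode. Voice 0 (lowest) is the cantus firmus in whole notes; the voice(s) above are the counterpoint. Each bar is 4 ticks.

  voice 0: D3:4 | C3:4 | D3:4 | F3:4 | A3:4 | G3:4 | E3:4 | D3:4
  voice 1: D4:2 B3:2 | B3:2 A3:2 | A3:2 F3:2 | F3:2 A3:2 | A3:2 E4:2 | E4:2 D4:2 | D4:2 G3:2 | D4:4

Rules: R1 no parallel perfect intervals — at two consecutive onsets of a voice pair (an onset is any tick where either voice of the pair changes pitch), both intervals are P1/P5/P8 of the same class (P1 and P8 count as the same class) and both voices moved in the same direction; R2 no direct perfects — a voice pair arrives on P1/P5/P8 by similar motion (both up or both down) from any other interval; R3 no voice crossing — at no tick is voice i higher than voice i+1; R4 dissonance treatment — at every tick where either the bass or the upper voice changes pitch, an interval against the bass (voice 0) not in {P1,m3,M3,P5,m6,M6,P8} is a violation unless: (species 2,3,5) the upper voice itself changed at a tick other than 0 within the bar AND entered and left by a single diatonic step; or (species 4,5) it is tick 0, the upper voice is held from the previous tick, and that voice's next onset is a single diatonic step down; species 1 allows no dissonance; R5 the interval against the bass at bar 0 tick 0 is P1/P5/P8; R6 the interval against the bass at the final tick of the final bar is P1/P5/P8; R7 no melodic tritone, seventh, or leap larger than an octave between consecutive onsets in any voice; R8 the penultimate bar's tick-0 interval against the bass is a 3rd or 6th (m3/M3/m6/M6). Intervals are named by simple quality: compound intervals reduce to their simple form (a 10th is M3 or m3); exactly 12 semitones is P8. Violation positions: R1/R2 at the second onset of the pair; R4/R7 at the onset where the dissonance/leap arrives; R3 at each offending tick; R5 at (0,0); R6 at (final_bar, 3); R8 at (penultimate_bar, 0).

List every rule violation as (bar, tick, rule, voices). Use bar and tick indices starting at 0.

bar 0: v0=D3 v1=D4 downbeat P8
bar 1: v0=C3 v1=B3 downbeat M7
bar 2: v0=D3 v1=A3 downbeat P5
bar 3: v0=F3 v1=F3 downbeat P1
bar 4: v0=A3 v1=A3 downbeat P1
bar 5: v0=G3 v1=E4 downbeat M6
bar 6: v0=E3 v1=D4 downbeat m7
bar 7: v0=D3 v1=D4 downbeat P8
  -> R4 @ bar 6 tick 0 v(0, 1): E3/D4 m7 untreated
  -> R8 @ bar 6 tick 0 v(0, 1): penult m7 not 3rd/6th

(6, 0, R4, (0, 1))
(6, 0, R8, (0, 1))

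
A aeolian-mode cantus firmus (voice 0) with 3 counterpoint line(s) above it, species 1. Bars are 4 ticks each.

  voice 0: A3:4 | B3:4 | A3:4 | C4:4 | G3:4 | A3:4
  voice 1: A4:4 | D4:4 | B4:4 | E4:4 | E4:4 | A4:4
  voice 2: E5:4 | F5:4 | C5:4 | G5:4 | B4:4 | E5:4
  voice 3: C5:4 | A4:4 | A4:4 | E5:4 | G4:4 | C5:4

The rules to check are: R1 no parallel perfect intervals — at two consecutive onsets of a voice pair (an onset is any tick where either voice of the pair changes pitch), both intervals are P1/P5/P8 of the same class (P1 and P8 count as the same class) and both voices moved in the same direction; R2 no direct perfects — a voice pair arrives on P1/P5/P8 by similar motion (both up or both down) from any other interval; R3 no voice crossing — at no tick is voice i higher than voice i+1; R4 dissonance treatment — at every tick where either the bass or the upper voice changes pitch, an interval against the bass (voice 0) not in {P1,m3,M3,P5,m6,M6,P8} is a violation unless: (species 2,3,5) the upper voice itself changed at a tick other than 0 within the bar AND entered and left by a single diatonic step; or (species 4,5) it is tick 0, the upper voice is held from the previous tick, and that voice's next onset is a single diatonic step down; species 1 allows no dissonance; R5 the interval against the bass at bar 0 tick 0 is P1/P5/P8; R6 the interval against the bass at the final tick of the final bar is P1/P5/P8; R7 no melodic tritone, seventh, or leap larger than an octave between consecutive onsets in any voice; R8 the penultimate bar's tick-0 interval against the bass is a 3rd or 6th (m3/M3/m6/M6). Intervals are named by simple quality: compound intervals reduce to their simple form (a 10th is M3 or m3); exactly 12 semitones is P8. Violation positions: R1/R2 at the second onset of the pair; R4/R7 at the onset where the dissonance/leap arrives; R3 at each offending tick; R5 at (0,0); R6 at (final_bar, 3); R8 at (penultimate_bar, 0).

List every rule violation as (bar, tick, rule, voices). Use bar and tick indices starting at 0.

bar 0: v0=A3 v1=A4 v2=E5 v3=C5 downbeat m3
bar 1: v0=B3 v1=D4 v2=F5 v3=A4 downbeat m7
bar 2: v0=A3 v1=B4 v2=C5 v3=A4 downbeat P8
bar 3: v0=C4 v1=E4 v2=G5 v3=E5 downbeat M3
bar 4: v0=G3 v1=E4 v2=B4 v3=G4 downbeat P8
bar 5: v0=A3 v1=A4 v2=E5 v3=C5 downbeat m3
  -> R3 @ bar 0 tick 0 v(2, 3): E5 above C5
  -> R5 @ bar 0 tick 0 v(0, 3): opens on m3
  -> R3 @ bar 0 tick 1 v(2, 3): E5 above C5
  -> R3 @ bar 0 tick 2 v(2, 3): E5 above C5
  -> R3 @ bar 0 tick 3 v(2, 3): E5 above C5
  -> R2 @ bar 1 tick 0 v(1, 3): A4/C5 m3 -> D4/A4 P5 similar
  -> R3 @ bar 1 tick 0 v(2, 3): F5 above A4
  -> R4 @ bar 1 tick 0 v(0, 2): B3/F5 TT untreated
  -> R4 @ bar 1 tick 0 v(0, 3): B3/A4 m7 untreated
  -> R3 @ bar 1 tick 1 v(2, 3): F5 above A4
  -> R3 @ bar 1 tick 2 v(2, 3): F5 above A4
  -> R3 @ bar 1 tick 3 v(2, 3): F5 above A4
  -> R3 @ bar 2 tick 0 v(2, 3): C5 above A4
  -> R4 @ bar 2 tick 0 v(0, 1): A3/B4 M2 untreated
  -> R3 @ bar 2 tick 1 v(2, 3): C5 above A4
  -> R3 @ bar 2 tick 2 v(2, 3): C5 above A4
  -> R3 @ bar 2 tick 3 v(2, 3): C5 above A4
  -> R2 @ bar 3 tick 0 v(0, 2): A3/C5 m3 -> C4/G5 P5 similar
  -> R3 @ bar 3 tick 0 v(2, 3): G5 above E5
  -> R3 @ bar 3 tick 1 v(2, 3): G5 above E5
  -> R3 @ bar 3 tick 2 v(2, 3): G5 above E5
  -> R3 @ bar 3 tick 3 v(2, 3): G5 above E5
  -> R2 @ bar 4 tick 0 v(0, 3): C4/E5 M3 -> G3/G4 P8 similar
  -> R3 @ bar 4 tick 0 v(2, 3): B4 above G4
  -> R8 @ bar 4 tick 0 v(0, 3): penult P8 not 3rd/6th
  -> R3 @ bar 4 tick 1 v(2, 3): B4 above G4
  -> R3 @ bar 4 tick 2 v(2, 3): B4 above G4
  -> R3 @ bar 4 tick 3 v(2, 3): B4 above G4
  -> R1 @ bar 5 tick 0 v(1, 2): E4/B4 P5 -> A4/E5 P5 similar
  -> R2 @ bar 5 tick 0 v(0, 1): G3/E4 M6 -> A3/A4 P8 similar
  -> R2 @ bar 5 tick 0 v(0, 2): G3/B4 M3 -> A3/E5 P5 similar
  -> R3 @ bar 5 tick 0 v(2, 3): E5 above C5
  -> R3 @ bar 5 tick 1 v(2, 3): E5 above C5
  -> R3 @ bar 5 tick 2 v(2, 3): E5 above C5
  -> R3 @ bar 5 tick 3 v(2, 3): E5 above C5
  -> R6 @ bar 5 tick 3 v(0, 3): closes on m3

(0, 0, R3, (2, 3))
(0, 0, R5, (0, 3))
(0, 1, R3, (2, 3))
(0, 2, R3, (2, 3))
(0, 3, R3, (2, 3))
(1, 0, R2, (1, 3))
(1, 0, R3, (2, 3))
(1, 0, R4, (0, 2))
(1, 0, R4, (0, 3))
(1, 1, R3, (2, 3))
(1, 2, R3, (2, 3))
(1, 3, R3, (2, 3))
(2, 0, R3, (2, 3))
(2, 0, R4, (0, 1))
(2, 1, R3, (2, 3))
(2, 2, R3, (2, 3))
(2, 3, R3, (2, 3))
(3, 0, R2, (0, 2))
(3, 0, R3, (2, 3))
(3, 1, R3, (2, 3))
(3, 2, R3, (2, 3))
(3, 3, R3, (2, 3))
(4, 0, R2, (0, 3))
(4, 0, R3, (2, 3))
(4, 0, R8, (0, 3))
(4, 1, R3, (2, 3))
(4, 2, R3, (2, 3))
(4, 3, R3, (2, 3))
(5, 0, R1, (1, 2))
(5, 0, R2, (0, 1))
(5, 0, R2, (0, 2))
(5, 0, R3, (2, 3))
(5, 1, R3, (2, 3))
(5, 2, R3, (2, 3))
(5, 3, R3, (2, 3))
(5, 3, R6, (0, 3))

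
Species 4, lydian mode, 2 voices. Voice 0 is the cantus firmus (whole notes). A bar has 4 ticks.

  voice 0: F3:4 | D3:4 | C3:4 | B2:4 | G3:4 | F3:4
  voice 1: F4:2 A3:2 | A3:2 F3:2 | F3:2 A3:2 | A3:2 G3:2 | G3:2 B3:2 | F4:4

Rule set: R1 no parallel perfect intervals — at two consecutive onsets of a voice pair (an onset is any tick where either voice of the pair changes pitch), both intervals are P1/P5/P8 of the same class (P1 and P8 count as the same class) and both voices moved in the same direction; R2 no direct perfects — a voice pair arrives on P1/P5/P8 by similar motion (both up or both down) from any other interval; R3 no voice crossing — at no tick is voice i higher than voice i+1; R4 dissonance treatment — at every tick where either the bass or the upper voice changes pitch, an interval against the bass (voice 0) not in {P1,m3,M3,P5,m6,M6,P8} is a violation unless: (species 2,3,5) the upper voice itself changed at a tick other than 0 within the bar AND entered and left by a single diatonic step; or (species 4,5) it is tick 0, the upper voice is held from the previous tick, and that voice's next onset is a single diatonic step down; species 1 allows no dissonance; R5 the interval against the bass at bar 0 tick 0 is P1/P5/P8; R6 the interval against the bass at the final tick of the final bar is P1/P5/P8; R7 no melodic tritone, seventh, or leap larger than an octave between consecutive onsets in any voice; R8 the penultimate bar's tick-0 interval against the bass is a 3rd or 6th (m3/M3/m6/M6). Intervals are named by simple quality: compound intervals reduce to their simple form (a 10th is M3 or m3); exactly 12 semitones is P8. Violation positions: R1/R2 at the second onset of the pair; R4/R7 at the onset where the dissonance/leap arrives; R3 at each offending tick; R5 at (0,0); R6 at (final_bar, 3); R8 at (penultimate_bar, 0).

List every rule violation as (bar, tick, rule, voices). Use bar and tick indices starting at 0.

bar 0: v0=F3 v1=F4 downbeat P8
bar 1: v0=D3 v1=A3 downbeat P5
bar 2: v0=C3 v1=F3 downbeat P4
bar 3: v0=B2 v1=A3 downbeat m7
bar 4: v0=G3 v1=G3 downbeat P1
bar 5: v0=F3 v1=F4 downbeat P8
  -> R4 @ bar 2 tick 0 v(0, 1): C3/F3 P4 untreated
  -> R8 @ bar 4 tick 0 v(0, 1): penult P1 not 3rd/6th
  -> R7 @ bar 5 tick 0 v(1,): B3->F4 leap 6st

(2, 0, R4, (0, 1))
(4, 0, R8, (0, 1))
(5, 0, R7, (1,))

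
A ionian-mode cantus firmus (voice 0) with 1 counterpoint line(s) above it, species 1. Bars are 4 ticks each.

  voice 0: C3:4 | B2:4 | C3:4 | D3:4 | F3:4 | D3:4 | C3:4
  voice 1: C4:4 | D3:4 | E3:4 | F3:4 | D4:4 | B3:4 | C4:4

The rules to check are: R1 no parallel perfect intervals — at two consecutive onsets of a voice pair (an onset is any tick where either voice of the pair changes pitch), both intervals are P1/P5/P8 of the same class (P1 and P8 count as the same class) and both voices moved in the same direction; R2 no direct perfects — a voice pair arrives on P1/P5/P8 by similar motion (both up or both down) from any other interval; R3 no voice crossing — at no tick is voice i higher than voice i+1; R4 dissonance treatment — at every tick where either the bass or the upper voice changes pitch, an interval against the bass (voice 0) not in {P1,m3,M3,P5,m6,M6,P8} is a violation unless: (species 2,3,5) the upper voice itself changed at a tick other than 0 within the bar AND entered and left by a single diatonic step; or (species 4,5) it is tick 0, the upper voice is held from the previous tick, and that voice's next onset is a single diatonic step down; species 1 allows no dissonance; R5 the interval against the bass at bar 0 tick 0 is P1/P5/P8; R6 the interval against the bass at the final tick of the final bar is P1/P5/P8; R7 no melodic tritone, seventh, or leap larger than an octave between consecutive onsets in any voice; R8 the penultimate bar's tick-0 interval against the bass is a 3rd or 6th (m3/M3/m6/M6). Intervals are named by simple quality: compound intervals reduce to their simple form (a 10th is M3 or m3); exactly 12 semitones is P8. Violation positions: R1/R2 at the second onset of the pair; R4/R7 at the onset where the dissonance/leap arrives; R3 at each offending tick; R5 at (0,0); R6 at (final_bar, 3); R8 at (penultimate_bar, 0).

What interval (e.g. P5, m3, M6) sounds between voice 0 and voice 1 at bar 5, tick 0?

voice 0=D3 voice 1=B3 -> M6

M6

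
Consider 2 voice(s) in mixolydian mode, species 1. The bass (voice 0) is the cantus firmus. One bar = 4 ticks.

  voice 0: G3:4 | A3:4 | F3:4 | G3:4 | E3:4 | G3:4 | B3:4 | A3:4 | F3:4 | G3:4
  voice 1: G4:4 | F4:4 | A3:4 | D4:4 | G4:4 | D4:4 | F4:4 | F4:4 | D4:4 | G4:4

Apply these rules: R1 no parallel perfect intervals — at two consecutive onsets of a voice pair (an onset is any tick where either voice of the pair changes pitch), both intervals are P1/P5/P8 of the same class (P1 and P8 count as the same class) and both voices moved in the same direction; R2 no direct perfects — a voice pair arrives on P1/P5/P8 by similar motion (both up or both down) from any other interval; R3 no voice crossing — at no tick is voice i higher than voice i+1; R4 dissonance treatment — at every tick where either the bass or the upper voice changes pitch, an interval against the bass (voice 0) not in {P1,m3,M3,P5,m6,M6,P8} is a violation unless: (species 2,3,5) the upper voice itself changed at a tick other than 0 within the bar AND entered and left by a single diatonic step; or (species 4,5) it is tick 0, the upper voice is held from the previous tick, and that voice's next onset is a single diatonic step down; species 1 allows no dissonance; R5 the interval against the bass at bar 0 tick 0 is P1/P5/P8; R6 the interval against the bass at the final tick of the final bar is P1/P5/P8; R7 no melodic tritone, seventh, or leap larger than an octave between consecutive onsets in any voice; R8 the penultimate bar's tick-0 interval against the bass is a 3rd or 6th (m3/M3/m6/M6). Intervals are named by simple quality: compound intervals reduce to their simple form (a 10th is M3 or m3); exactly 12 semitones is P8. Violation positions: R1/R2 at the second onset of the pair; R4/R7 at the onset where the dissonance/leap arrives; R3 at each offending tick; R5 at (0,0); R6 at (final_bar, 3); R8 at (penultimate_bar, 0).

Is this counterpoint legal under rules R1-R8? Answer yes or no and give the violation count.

bar 0: v0=G3 v1=G4 (P8)
bar 1: v0=A3 v1=F4 (m6)
bar 2: v0=F3 v1=A3 (M3)
bar 3: v0=G3 v1=D4 (P5)
bar 4: v0=E3 v1=G4 (m3)
bar 5: v0=G3 v1=D4 (P5)
bar 6: v0=B3 v1=F4 (TT)
bar 7: v0=A3 v1=F4 (m6)
bar 8: v0=F3 v1=D4 (M6)
bar 9: v0=G3 v1=G4 (P8)
  R2 @ bar3.0: F3/A3 M3 -> G3/D4 P5 similar
  R4 @ bar6.0: B3/F4 TT untreated
  R2 @ bar9.0: F3/D4 M6 -> G3/G4 P8 similar

No (3 violations)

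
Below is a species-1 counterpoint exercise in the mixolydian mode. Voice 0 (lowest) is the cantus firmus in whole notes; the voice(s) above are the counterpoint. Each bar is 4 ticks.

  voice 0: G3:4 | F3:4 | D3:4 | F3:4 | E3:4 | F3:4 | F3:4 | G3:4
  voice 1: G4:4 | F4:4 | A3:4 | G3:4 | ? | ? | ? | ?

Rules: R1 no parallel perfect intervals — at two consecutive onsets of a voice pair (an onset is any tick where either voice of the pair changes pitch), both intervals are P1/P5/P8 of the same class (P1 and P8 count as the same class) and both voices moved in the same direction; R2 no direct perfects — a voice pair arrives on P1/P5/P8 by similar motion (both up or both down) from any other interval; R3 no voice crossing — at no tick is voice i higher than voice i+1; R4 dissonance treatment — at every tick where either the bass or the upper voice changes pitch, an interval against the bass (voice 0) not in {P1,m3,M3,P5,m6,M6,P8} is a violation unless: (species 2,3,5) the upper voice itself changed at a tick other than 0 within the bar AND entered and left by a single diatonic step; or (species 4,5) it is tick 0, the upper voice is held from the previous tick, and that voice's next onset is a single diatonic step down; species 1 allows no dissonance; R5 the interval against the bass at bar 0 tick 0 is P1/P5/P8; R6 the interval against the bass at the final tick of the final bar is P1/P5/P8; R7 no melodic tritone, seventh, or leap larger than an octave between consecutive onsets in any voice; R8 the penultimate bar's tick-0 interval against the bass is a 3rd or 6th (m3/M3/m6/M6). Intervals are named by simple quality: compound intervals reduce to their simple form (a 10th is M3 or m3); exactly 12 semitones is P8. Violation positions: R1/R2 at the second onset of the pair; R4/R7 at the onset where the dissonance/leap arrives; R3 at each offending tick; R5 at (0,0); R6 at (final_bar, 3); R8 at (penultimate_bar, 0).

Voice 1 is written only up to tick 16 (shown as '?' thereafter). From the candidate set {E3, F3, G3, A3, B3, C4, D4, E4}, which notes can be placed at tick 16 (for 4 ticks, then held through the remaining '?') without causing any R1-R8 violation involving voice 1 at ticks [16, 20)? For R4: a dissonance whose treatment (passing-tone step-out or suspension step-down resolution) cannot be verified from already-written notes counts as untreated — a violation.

E3: violates R2
F3: violates R4
G3: legal
A3: violates R4
B3: legal
C4: legal
D4: violates R4
E4: legal

{B3, C4, E4, G3}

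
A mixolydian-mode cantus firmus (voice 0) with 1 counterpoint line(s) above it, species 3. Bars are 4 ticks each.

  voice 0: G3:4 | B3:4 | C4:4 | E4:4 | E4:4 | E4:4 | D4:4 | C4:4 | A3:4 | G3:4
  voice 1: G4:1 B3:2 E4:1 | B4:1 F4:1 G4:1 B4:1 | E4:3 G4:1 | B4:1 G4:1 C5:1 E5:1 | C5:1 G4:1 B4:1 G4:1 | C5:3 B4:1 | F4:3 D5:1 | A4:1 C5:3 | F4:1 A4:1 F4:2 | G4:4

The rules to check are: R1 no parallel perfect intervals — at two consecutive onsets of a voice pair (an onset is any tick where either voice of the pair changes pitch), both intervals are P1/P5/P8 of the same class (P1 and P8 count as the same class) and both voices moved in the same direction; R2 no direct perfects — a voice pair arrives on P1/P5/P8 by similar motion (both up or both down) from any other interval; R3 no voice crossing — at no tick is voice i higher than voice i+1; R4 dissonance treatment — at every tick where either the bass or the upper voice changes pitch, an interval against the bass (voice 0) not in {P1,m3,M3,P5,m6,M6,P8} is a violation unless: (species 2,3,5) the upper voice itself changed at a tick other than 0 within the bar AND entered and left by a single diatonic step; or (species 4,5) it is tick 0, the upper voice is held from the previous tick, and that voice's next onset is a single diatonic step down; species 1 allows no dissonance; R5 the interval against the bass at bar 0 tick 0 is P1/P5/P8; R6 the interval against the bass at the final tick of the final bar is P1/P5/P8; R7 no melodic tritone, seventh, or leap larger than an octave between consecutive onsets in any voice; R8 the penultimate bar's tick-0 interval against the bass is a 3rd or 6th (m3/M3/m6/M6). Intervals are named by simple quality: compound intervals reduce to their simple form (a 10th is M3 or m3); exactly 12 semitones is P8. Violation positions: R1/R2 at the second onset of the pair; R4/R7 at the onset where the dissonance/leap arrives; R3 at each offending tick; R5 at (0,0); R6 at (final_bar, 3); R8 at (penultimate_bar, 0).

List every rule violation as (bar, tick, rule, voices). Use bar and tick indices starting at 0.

bar 0: v0=G3 v1=G4 downbeat P8
bar 1: v0=B3 v1=B4 downbeat P8
bar 2: v0=C4 v1=E4 downbeat M3
bar 3: v0=E4 v1=B4 downbeat P5
bar 4: v0=E4 v1=C5 downbeat m6
bar 5: v0=E4 v1=C5 downbeat m6
bar 6: v0=D4 v1=F4 downbeat m3
bar 7: v0=C4 v1=A4 downbeat M6
bar 8: v0=A3 v1=F4 downbeat m6
bar 9: v0=G3 v1=G4 downbeat P8
  -> R2 @ bar 1 tick 0 v(0, 1): G3/E4 M6 -> B3/B4 P8 similar
  -> R4 @ bar 1 tick 1 v(0, 1): B3/F4 TT untreated
  -> R7 @ bar 1 tick 1 v(1,): B4->F4 leap 6st
  -> R1 @ bar 3 tick 0 v(0, 1): C4/G4 P5 -> E4/B4 P5 similar
  -> R7 @ bar 6 tick 0 v(1,): B4->F4 leap 6st

(1, 0, R2, (0, 1))
(1, 1, R4, (0, 1))
(1, 1, R7, (1,))
(3, 0, R1, (0, 1))
(6, 0, R7, (1,))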